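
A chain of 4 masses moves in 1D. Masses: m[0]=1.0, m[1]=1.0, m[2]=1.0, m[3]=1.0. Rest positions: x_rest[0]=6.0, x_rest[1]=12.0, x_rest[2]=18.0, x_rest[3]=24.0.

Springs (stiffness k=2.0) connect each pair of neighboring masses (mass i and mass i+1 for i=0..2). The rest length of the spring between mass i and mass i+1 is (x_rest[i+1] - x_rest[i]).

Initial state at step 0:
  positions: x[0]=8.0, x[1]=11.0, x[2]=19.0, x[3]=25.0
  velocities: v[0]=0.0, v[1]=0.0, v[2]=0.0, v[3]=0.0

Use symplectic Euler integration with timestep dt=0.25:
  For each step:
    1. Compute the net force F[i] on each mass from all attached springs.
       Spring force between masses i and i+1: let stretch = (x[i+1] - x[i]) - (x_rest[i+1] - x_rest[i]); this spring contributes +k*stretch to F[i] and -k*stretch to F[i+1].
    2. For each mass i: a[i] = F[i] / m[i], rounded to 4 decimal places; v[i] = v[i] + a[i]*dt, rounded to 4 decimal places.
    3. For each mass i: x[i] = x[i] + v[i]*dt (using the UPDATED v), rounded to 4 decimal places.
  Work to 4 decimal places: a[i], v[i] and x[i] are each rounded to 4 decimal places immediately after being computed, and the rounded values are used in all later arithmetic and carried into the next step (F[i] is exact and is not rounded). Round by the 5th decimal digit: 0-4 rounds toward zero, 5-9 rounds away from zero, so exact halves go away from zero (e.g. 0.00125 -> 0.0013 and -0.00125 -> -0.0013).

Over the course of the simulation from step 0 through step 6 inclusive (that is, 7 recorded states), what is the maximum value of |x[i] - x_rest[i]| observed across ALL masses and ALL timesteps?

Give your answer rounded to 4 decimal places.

Step 0: x=[8.0000 11.0000 19.0000 25.0000] v=[0.0000 0.0000 0.0000 0.0000]
Step 1: x=[7.6250 11.6250 18.7500 25.0000] v=[-1.5000 2.5000 -1.0000 0.0000]
Step 2: x=[7.0000 12.6406 18.3906 24.9688] v=[-2.5000 4.0625 -1.4375 -0.1250]
Step 3: x=[6.3301 13.6699 18.1348 24.8653] v=[-2.6797 4.1172 -1.0234 -0.4141]
Step 4: x=[5.8277 14.3399 18.1622 24.6705] v=[-2.0098 2.6798 0.1094 -0.7794]
Step 5: x=[5.6393 14.4236 18.5253 24.4121] v=[-0.7537 0.3349 1.4524 -1.0336]
Step 6: x=[5.7989 13.9220 19.1116 24.1679] v=[0.6385 -2.0064 2.3450 -0.9770]
Max displacement = 2.4236

Answer: 2.4236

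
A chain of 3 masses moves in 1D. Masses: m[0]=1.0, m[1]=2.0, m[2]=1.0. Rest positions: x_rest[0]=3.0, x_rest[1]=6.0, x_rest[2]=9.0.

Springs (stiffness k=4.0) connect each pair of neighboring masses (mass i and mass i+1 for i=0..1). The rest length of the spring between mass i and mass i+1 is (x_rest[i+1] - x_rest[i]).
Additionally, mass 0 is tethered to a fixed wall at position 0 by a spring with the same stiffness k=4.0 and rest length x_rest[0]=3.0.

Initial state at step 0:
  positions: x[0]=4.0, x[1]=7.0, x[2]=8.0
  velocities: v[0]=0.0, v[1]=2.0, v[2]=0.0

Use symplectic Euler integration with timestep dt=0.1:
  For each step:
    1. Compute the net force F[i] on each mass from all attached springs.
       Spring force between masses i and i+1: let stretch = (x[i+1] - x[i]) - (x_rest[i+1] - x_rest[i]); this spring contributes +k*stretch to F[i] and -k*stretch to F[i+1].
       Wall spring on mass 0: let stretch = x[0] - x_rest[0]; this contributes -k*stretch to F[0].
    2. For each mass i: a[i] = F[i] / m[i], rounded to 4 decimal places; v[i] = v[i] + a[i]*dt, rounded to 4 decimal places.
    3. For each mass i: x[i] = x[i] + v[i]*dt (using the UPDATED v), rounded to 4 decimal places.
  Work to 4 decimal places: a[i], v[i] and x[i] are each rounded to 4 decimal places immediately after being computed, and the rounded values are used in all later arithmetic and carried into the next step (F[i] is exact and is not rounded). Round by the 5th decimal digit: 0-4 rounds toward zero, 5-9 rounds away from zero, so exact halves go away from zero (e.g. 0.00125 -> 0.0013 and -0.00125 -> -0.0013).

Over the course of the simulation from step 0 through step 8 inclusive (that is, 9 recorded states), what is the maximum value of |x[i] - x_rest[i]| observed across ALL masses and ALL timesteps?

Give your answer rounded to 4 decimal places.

Answer: 1.5233

Derivation:
Step 0: x=[4.0000 7.0000 8.0000] v=[0.0000 2.0000 0.0000]
Step 1: x=[3.9600 7.1600 8.0800] v=[-0.4000 1.6000 0.8000]
Step 2: x=[3.8896 7.2744 8.2432] v=[-0.7040 1.1440 1.6320]
Step 3: x=[3.7990 7.3405 8.4877] v=[-0.9059 0.6608 2.4445]
Step 4: x=[3.6981 7.3587 8.8063] v=[-1.0089 0.1819 3.1856]
Step 5: x=[3.5957 7.3326 9.1870] v=[-1.0239 -0.2607 3.8066]
Step 6: x=[3.4990 7.2689 9.6135] v=[-0.9674 -0.6372 4.2648]
Step 7: x=[3.4131 7.1767 10.0662] v=[-0.8590 -0.9223 4.5270]
Step 8: x=[3.3412 7.0670 10.5233] v=[-0.7188 -1.0971 4.5712]
Max displacement = 1.5233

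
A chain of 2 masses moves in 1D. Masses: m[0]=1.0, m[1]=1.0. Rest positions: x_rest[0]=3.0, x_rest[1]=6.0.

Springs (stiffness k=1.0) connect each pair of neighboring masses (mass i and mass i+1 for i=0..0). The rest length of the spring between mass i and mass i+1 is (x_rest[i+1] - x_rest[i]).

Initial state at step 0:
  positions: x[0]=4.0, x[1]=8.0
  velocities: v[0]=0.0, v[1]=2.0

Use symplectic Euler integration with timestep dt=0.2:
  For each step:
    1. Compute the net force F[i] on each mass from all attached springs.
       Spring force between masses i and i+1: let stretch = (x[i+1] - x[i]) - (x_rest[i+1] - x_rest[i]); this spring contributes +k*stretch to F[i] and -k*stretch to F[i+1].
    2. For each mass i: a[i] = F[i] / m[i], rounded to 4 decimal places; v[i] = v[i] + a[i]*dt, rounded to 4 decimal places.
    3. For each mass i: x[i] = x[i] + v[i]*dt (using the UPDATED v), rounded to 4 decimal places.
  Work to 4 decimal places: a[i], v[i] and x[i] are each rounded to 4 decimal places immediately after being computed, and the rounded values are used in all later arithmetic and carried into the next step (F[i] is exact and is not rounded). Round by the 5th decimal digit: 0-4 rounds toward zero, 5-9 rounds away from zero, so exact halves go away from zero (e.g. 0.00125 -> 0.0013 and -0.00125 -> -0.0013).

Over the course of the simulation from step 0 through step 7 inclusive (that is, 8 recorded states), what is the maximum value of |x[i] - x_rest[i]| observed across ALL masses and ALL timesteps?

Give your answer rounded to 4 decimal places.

Step 0: x=[4.0000 8.0000] v=[0.0000 2.0000]
Step 1: x=[4.0400 8.3600] v=[0.2000 1.8000]
Step 2: x=[4.1328 8.6672] v=[0.4640 1.5360]
Step 3: x=[4.2870 8.9130] v=[0.7709 1.2291]
Step 4: x=[4.5062 9.0938] v=[1.0961 0.9039]
Step 5: x=[4.7889 9.2111] v=[1.4136 0.5864]
Step 6: x=[5.1285 9.2715] v=[1.6980 0.3020]
Step 7: x=[5.5138 9.2862] v=[1.9266 0.0734]
Max displacement = 3.2862

Answer: 3.2862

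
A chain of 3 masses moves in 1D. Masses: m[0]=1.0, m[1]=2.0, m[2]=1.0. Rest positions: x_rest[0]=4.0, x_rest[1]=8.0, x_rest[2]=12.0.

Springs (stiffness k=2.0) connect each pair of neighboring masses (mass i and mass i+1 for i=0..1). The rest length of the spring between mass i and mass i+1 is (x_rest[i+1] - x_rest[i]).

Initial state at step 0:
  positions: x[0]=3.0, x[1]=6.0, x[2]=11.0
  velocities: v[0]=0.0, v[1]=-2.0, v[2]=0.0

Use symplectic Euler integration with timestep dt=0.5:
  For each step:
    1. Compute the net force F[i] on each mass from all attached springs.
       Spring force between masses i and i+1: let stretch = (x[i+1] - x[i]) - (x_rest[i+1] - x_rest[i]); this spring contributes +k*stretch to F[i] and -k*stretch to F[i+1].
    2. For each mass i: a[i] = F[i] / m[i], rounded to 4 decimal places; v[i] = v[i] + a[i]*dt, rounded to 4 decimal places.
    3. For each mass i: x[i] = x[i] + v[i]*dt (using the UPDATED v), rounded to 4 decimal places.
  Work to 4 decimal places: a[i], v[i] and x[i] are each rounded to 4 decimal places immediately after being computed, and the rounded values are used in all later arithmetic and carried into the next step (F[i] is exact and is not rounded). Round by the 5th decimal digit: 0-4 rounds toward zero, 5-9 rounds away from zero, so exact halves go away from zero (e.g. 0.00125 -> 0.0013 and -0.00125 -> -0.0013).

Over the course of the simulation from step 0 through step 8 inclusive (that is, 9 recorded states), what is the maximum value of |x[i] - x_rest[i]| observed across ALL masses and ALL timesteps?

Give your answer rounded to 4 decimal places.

Step 0: x=[3.0000 6.0000 11.0000] v=[0.0000 -2.0000 0.0000]
Step 1: x=[2.5000 5.5000 10.5000] v=[-1.0000 -1.0000 -1.0000]
Step 2: x=[1.5000 5.5000 9.5000] v=[-2.0000 0.0000 -2.0000]
Step 3: x=[0.5000 5.5000 8.5000] v=[-2.0000 0.0000 -2.0000]
Step 4: x=[0.0000 5.0000 8.0000] v=[-1.0000 -1.0000 -1.0000]
Step 5: x=[0.0000 4.0000 8.0000] v=[0.0000 -2.0000 0.0000]
Step 6: x=[0.0000 3.0000 8.0000] v=[0.0000 -2.0000 0.0000]
Step 7: x=[-0.5000 2.5000 7.5000] v=[-1.0000 -1.0000 -1.0000]
Step 8: x=[-1.5000 2.5000 6.5000] v=[-2.0000 0.0000 -2.0000]
Max displacement = 5.5000

Answer: 5.5000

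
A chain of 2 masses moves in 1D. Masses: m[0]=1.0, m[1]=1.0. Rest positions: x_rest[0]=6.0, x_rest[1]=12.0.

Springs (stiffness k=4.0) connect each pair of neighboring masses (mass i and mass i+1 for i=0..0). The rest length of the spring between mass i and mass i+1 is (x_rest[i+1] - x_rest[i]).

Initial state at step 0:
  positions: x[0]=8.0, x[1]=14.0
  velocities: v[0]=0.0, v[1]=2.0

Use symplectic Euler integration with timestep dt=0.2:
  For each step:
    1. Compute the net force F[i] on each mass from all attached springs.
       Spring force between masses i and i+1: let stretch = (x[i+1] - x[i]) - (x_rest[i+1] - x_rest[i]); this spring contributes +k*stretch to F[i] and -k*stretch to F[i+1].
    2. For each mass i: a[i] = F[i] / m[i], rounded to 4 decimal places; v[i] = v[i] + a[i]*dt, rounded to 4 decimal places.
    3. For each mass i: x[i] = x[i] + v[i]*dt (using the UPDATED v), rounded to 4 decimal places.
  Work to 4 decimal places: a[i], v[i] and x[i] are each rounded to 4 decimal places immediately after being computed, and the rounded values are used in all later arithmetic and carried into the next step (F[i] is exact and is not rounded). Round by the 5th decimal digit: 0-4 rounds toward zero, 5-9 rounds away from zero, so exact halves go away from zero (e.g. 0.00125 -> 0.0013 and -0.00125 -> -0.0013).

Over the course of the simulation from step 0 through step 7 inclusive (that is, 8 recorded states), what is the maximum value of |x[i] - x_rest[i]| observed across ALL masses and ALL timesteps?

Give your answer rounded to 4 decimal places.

Step 0: x=[8.0000 14.0000] v=[0.0000 2.0000]
Step 1: x=[8.0000 14.4000] v=[0.0000 2.0000]
Step 2: x=[8.0640 14.7360] v=[0.3200 1.6800]
Step 3: x=[8.2355 14.9645] v=[0.8576 1.1424]
Step 4: x=[8.5237 15.0763] v=[1.4408 0.5592]
Step 5: x=[8.9003 15.0997] v=[1.8829 0.1171]
Step 6: x=[9.3088 15.0912] v=[2.0424 -0.0424]
Step 7: x=[9.6825 15.1175] v=[1.8683 0.1317]
Max displacement = 3.6825

Answer: 3.6825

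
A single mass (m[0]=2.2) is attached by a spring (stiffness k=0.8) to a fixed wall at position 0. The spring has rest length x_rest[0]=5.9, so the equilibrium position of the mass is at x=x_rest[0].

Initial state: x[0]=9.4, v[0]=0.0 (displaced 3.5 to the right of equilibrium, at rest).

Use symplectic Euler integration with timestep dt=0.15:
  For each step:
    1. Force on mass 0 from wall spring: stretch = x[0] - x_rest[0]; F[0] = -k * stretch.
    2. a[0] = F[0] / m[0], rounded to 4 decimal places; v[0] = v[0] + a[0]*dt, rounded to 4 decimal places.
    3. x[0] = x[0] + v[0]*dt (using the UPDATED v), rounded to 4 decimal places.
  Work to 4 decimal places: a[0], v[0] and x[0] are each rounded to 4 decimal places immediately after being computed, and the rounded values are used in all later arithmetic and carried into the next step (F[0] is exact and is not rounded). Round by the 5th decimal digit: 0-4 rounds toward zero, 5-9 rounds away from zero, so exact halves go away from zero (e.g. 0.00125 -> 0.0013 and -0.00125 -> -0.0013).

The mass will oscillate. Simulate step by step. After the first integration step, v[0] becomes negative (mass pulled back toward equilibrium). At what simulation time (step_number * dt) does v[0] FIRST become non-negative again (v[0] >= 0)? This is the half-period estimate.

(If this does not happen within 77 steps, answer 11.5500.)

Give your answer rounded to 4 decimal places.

Step 0: x=[9.4000] v=[0.0000]
Step 1: x=[9.3714] v=[-0.1909]
Step 2: x=[9.3144] v=[-0.3802]
Step 3: x=[9.2294] v=[-0.5664]
Step 4: x=[9.1172] v=[-0.7480]
Step 5: x=[8.9787] v=[-0.9235]
Step 6: x=[8.8150] v=[-1.0914]
Step 7: x=[8.6274] v=[-1.2504]
Step 8: x=[8.4175] v=[-1.3992]
Step 9: x=[8.1870] v=[-1.5365]
Step 10: x=[7.9378] v=[-1.6612]
Step 11: x=[7.6719] v=[-1.7724]
Step 12: x=[7.3916] v=[-1.8690]
Step 13: x=[7.0990] v=[-1.9504]
Step 14: x=[6.7966] v=[-2.0158]
Step 15: x=[6.4869] v=[-2.0647]
Step 16: x=[6.1724] v=[-2.0967]
Step 17: x=[5.8557] v=[-2.1116]
Step 18: x=[5.5393] v=[-2.1092]
Step 19: x=[5.2259] v=[-2.0895]
Step 20: x=[4.9180] v=[-2.0527]
Step 21: x=[4.6181] v=[-1.9991]
Step 22: x=[4.3287] v=[-1.9292]
Step 23: x=[4.0522] v=[-1.8435]
Step 24: x=[3.7908] v=[-1.7427]
Step 25: x=[3.5466] v=[-1.6277]
Step 26: x=[3.3217] v=[-1.4993]
Step 27: x=[3.1179] v=[-1.3587]
Step 28: x=[2.9369] v=[-1.2069]
Step 29: x=[2.7801] v=[-1.0453]
Step 30: x=[2.6488] v=[-0.8751]
Step 31: x=[2.5441] v=[-0.6978]
Step 32: x=[2.4669] v=[-0.5148]
Step 33: x=[2.4178] v=[-0.3275]
Step 34: x=[2.3972] v=[-0.1376]
Step 35: x=[2.4052] v=[0.0535]
First v>=0 after going negative at step 35, time=5.2500

Answer: 5.2500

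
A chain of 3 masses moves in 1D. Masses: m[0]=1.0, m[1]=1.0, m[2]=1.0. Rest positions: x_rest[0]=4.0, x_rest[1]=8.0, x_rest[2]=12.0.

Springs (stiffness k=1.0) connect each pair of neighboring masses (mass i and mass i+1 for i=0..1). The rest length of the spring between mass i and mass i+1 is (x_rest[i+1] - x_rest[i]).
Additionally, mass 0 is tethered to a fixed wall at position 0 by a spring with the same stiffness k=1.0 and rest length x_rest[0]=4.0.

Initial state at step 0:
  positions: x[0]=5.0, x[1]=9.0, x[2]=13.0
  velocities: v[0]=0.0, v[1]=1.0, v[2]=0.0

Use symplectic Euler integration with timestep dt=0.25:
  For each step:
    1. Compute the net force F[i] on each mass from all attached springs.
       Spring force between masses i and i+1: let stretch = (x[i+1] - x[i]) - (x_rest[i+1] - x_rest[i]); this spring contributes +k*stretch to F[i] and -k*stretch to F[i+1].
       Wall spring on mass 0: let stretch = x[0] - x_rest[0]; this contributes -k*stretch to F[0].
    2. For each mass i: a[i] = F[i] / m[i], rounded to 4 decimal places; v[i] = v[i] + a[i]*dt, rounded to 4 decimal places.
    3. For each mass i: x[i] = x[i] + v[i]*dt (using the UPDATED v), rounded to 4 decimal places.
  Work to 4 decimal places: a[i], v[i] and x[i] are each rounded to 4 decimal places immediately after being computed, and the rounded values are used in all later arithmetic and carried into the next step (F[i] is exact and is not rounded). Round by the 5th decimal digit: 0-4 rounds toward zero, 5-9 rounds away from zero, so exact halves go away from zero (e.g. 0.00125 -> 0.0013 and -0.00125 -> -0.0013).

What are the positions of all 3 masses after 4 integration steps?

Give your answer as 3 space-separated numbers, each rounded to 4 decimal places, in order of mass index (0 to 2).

Answer: 4.6175 9.6696 13.1376

Derivation:
Step 0: x=[5.0000 9.0000 13.0000] v=[0.0000 1.0000 0.0000]
Step 1: x=[4.9375 9.2500 13.0000] v=[-0.2500 1.0000 0.0000]
Step 2: x=[4.8359 9.4649 13.0156] v=[-0.4063 0.8594 0.0625]
Step 3: x=[4.7214 9.6124 13.0593] v=[-0.4580 0.5898 0.1748]
Step 4: x=[4.6175 9.6696 13.1376] v=[-0.4156 0.2288 0.3131]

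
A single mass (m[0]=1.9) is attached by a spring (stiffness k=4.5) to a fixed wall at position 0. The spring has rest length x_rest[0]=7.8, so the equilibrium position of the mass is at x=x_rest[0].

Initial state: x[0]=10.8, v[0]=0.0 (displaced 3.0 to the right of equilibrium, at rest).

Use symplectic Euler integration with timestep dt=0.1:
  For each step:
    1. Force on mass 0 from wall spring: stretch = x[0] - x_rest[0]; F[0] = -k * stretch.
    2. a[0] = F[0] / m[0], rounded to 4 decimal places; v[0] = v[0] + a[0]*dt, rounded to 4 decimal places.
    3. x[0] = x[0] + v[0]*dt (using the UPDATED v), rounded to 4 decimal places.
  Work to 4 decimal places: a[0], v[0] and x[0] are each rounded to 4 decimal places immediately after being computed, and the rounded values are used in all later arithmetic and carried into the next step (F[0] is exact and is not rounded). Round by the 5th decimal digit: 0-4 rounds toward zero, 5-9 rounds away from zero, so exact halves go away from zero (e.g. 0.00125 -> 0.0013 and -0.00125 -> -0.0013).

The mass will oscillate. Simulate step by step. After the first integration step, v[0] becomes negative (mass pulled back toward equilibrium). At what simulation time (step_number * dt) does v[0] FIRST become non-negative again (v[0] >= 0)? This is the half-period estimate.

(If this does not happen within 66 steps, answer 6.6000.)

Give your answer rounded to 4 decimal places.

Step 0: x=[10.8000] v=[0.0000]
Step 1: x=[10.7290] v=[-0.7105]
Step 2: x=[10.5886] v=[-1.4042]
Step 3: x=[10.3821] v=[-2.0647]
Step 4: x=[10.1145] v=[-2.6763]
Step 5: x=[9.7921] v=[-3.2245]
Step 6: x=[9.4225] v=[-3.6963]
Step 7: x=[9.0144] v=[-4.0806]
Step 8: x=[8.5776] v=[-4.3682]
Step 9: x=[8.1224] v=[-4.5524]
Step 10: x=[7.6595] v=[-4.6288]
Step 11: x=[7.2000] v=[-4.5955]
Step 12: x=[6.7547] v=[-4.4534]
Step 13: x=[6.3341] v=[-4.2058]
Step 14: x=[5.9482] v=[-3.8586]
Step 15: x=[5.6062] v=[-3.4200]
Step 16: x=[5.3162] v=[-2.9004]
Step 17: x=[5.0850] v=[-2.3121]
Step 18: x=[4.9181] v=[-1.6691]
Step 19: x=[4.8195] v=[-0.9865]
Step 20: x=[4.7914] v=[-0.2806]
Step 21: x=[4.8346] v=[0.4320]
First v>=0 after going negative at step 21, time=2.1000

Answer: 2.1000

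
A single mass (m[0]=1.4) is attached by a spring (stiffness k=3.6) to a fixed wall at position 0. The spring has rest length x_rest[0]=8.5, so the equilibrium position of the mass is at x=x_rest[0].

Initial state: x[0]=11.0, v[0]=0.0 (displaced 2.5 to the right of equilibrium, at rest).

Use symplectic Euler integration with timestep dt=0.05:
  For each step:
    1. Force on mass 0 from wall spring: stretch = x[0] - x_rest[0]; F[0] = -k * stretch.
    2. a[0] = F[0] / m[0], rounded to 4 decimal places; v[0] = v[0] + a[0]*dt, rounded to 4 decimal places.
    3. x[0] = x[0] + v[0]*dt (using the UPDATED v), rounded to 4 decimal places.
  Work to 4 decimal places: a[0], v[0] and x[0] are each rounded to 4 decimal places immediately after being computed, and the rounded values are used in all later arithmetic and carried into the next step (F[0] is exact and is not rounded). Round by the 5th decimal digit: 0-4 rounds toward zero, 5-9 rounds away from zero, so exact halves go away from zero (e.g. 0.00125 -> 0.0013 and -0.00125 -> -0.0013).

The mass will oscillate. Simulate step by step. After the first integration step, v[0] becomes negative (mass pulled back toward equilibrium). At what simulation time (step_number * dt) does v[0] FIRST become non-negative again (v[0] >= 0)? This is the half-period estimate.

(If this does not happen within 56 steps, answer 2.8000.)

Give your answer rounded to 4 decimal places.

Step 0: x=[11.0000] v=[0.0000]
Step 1: x=[10.9839] v=[-0.3214]
Step 2: x=[10.9519] v=[-0.6408]
Step 3: x=[10.9041] v=[-0.9560]
Step 4: x=[10.8408] v=[-1.2651]
Step 5: x=[10.7625] v=[-1.5661]
Step 6: x=[10.6697] v=[-1.8570]
Step 7: x=[10.5629] v=[-2.1360]
Step 8: x=[10.4428] v=[-2.4012]
Step 9: x=[10.3103] v=[-2.6510]
Step 10: x=[10.1661] v=[-2.8838]
Step 11: x=[10.0112] v=[-3.0980]
Step 12: x=[9.8466] v=[-3.2923]
Step 13: x=[9.6733] v=[-3.4654]
Step 14: x=[9.4925] v=[-3.6163]
Step 15: x=[9.3053] v=[-3.7439]
Step 16: x=[9.1129] v=[-3.8474]
Step 17: x=[8.9166] v=[-3.9262]
Step 18: x=[8.7176] v=[-3.9798]
Step 19: x=[8.5172] v=[-4.0078]
Step 20: x=[8.3167] v=[-4.0100]
Step 21: x=[8.1174] v=[-3.9864]
Step 22: x=[7.9205] v=[-3.9372]
Step 23: x=[7.7274] v=[-3.8627]
Step 24: x=[7.5392] v=[-3.7634]
Step 25: x=[7.3572] v=[-3.6399]
Step 26: x=[7.1826] v=[-3.4930]
Step 27: x=[7.0164] v=[-3.3236]
Step 28: x=[6.8598] v=[-3.1329]
Step 29: x=[6.7137] v=[-2.9220]
Step 30: x=[6.5791] v=[-2.6923]
Step 31: x=[6.4568] v=[-2.4453]
Step 32: x=[6.3477] v=[-2.1826]
Step 33: x=[6.2524] v=[-1.9059]
Step 34: x=[6.1716] v=[-1.6169]
Step 35: x=[6.1057] v=[-1.3175]
Step 36: x=[6.0552] v=[-1.0097]
Step 37: x=[6.0204] v=[-0.6954]
Step 38: x=[6.0016] v=[-0.3766]
Step 39: x=[5.9988] v=[-0.0554]
Step 40: x=[6.0121] v=[0.2662]
First v>=0 after going negative at step 40, time=2.0000

Answer: 2.0000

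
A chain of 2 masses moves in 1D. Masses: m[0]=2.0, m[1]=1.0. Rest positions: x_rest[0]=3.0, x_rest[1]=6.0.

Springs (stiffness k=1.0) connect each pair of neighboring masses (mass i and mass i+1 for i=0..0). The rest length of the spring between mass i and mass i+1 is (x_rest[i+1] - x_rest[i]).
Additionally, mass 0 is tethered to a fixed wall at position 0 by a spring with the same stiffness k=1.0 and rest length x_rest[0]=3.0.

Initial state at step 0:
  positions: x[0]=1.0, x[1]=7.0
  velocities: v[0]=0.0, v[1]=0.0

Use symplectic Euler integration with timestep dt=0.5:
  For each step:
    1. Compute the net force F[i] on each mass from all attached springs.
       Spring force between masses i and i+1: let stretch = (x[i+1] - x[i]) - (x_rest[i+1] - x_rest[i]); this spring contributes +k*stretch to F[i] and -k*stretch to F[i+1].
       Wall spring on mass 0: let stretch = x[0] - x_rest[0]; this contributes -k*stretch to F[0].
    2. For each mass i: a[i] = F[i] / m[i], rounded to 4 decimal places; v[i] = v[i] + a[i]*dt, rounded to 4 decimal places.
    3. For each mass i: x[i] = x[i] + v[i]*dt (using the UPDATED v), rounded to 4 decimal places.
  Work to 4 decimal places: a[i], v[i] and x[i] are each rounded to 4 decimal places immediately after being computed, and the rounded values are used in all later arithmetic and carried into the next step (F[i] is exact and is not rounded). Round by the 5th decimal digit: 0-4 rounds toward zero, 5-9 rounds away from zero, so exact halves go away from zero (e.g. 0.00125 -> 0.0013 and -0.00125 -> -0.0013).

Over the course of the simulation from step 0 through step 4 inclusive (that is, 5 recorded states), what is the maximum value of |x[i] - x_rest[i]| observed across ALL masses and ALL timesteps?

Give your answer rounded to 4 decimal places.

Answer: 2.3193

Derivation:
Step 0: x=[1.0000 7.0000] v=[0.0000 0.0000]
Step 1: x=[1.6250 6.2500] v=[1.2500 -1.5000]
Step 2: x=[2.6250 5.0938] v=[2.0000 -2.3125]
Step 3: x=[3.6055 4.0704] v=[1.9610 -2.0469]
Step 4: x=[4.1935 3.6807] v=[1.1759 -0.7794]
Max displacement = 2.3193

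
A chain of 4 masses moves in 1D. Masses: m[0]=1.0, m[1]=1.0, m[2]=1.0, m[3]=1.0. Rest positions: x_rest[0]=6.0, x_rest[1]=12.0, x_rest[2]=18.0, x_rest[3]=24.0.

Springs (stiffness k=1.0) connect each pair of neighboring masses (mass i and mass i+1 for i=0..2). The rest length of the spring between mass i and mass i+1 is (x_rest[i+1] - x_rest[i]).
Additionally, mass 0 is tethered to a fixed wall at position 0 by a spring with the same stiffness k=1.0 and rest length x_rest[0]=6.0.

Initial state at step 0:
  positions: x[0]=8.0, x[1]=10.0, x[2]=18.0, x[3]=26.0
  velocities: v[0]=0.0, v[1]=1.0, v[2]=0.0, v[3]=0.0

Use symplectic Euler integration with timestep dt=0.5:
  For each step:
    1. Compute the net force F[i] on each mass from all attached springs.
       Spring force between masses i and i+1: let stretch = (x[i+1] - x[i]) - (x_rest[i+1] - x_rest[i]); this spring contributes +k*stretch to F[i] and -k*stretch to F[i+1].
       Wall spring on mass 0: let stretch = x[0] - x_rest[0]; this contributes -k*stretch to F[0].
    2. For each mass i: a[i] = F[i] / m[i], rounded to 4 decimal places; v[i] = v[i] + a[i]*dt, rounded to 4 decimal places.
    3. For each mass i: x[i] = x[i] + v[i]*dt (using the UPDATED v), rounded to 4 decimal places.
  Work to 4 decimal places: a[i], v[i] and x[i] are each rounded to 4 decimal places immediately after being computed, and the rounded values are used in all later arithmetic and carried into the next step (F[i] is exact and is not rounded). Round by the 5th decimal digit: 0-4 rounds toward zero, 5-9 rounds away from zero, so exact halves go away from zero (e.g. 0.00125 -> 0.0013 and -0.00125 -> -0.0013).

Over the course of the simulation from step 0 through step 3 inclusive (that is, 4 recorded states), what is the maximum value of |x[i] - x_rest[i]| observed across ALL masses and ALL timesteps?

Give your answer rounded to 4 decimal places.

Step 0: x=[8.0000 10.0000 18.0000 26.0000] v=[0.0000 1.0000 0.0000 0.0000]
Step 1: x=[6.5000 12.0000 18.0000 25.5000] v=[-3.0000 4.0000 0.0000 -1.0000]
Step 2: x=[4.7500 14.1250 18.3750 24.6250] v=[-3.5000 4.2500 0.7500 -1.7500]
Step 3: x=[4.1563 14.9688 19.2500 23.6875] v=[-1.1875 1.6875 1.7500 -1.8750]
Max displacement = 2.9688

Answer: 2.9688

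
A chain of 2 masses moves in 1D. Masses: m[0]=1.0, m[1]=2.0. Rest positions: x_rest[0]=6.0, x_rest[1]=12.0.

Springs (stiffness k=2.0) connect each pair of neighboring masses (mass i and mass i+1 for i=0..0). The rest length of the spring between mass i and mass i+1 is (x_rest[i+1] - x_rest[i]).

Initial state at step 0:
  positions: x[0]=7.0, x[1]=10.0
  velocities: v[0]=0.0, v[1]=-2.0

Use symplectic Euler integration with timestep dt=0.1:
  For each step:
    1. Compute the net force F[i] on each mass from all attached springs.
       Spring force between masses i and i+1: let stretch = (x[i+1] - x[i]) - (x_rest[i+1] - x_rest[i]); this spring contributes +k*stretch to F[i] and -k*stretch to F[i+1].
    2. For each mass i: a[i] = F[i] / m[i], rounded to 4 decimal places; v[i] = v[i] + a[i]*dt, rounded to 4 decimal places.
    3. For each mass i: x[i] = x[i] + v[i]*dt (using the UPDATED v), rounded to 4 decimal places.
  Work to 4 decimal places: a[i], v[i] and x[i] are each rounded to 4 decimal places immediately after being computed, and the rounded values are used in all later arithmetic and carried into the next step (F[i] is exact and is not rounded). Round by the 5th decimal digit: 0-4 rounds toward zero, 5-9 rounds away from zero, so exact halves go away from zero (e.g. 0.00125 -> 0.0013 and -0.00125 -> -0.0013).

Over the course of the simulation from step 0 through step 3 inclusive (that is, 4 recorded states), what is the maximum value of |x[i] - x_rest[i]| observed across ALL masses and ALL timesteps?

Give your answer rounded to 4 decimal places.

Step 0: x=[7.0000 10.0000] v=[0.0000 -2.0000]
Step 1: x=[6.9400 9.8300] v=[-0.6000 -1.7000]
Step 2: x=[6.8178 9.6911] v=[-1.2220 -1.3890]
Step 3: x=[6.6331 9.5835] v=[-1.8473 -1.0763]
Max displacement = 2.4165

Answer: 2.4165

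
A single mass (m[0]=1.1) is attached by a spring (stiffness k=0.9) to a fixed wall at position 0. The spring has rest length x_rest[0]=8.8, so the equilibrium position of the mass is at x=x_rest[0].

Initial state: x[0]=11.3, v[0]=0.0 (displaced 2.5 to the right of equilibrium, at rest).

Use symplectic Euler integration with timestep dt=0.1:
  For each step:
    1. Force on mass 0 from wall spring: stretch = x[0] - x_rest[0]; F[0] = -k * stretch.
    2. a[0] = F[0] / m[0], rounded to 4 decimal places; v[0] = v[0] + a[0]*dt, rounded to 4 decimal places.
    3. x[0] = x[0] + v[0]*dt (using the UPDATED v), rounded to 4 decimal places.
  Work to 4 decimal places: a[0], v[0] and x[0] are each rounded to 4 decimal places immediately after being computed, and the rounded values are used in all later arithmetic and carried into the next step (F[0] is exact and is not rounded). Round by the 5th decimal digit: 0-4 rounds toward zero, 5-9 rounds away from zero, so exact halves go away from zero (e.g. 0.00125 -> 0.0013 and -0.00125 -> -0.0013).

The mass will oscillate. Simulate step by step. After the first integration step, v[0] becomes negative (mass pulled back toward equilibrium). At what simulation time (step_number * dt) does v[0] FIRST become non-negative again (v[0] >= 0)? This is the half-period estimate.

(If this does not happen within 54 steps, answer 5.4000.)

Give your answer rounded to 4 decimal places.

Step 0: x=[11.3000] v=[0.0000]
Step 1: x=[11.2795] v=[-0.2046]
Step 2: x=[11.2388] v=[-0.4075]
Step 3: x=[11.1781] v=[-0.6070]
Step 4: x=[11.0979] v=[-0.8016]
Step 5: x=[10.9989] v=[-0.9896]
Step 6: x=[10.8820] v=[-1.1695]
Step 7: x=[10.7480] v=[-1.3399]
Step 8: x=[10.5981] v=[-1.4993]
Step 9: x=[10.4335] v=[-1.6464]
Step 10: x=[10.2555] v=[-1.7801]
Step 11: x=[10.0656] v=[-1.8992]
Step 12: x=[9.8653] v=[-2.0028]
Step 13: x=[9.6563] v=[-2.0900]
Step 14: x=[9.4403] v=[-2.1601]
Step 15: x=[9.2191] v=[-2.2125]
Step 16: x=[8.9944] v=[-2.2468]
Step 17: x=[8.7681] v=[-2.2627]
Step 18: x=[8.5421] v=[-2.2601]
Step 19: x=[8.3182] v=[-2.2390]
Step 20: x=[8.0982] v=[-2.1996]
Step 21: x=[7.8840] v=[-2.1422]
Step 22: x=[7.6773] v=[-2.0673]
Step 23: x=[7.4798] v=[-1.9754]
Step 24: x=[7.2931] v=[-1.8674]
Step 25: x=[7.1187] v=[-1.7441]
Step 26: x=[6.9581] v=[-1.6065]
Step 27: x=[6.8125] v=[-1.4558]
Step 28: x=[6.6832] v=[-1.2932]
Step 29: x=[6.5712] v=[-1.1200]
Step 30: x=[6.4774] v=[-0.9376]
Step 31: x=[6.4026] v=[-0.7476]
Step 32: x=[6.3475] v=[-0.5515]
Step 33: x=[6.3124] v=[-0.3508]
Step 34: x=[6.2977] v=[-0.1473]
Step 35: x=[6.3034] v=[0.0574]
First v>=0 after going negative at step 35, time=3.5000

Answer: 3.5000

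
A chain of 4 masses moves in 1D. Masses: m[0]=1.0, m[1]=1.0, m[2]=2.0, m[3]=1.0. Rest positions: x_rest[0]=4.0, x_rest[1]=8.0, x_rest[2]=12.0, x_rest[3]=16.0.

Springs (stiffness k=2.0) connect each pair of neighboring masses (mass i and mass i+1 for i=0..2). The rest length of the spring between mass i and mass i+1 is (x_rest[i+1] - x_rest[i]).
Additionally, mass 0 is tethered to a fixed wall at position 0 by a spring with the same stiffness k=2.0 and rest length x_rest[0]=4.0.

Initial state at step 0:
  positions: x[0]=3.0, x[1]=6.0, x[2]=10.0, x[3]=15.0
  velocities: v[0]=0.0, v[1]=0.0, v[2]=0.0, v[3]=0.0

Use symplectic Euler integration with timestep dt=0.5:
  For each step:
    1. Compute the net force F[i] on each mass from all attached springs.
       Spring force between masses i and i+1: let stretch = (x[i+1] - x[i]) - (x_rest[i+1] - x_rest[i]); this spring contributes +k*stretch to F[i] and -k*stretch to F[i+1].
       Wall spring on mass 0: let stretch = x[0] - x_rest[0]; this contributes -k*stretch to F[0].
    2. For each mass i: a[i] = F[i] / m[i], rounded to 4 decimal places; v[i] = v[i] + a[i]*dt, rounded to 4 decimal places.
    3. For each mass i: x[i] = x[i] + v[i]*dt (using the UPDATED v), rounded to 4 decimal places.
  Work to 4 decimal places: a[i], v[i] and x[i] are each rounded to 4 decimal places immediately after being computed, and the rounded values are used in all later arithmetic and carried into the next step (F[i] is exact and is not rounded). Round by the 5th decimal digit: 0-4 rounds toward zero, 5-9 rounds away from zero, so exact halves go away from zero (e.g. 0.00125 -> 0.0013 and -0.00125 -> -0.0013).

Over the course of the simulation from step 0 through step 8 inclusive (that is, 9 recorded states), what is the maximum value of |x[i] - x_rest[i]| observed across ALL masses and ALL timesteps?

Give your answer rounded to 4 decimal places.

Step 0: x=[3.0000 6.0000 10.0000 15.0000] v=[0.0000 0.0000 0.0000 0.0000]
Step 1: x=[3.0000 6.5000 10.2500 14.5000] v=[0.0000 1.0000 0.5000 -1.0000]
Step 2: x=[3.2500 7.1250 10.6250 13.8750] v=[0.5000 1.2500 0.7500 -1.2500]
Step 3: x=[3.8125 7.5625 10.9375 13.6250] v=[1.1250 0.8750 0.6250 -0.5000]
Step 4: x=[4.3438 7.8125 11.0782 14.0313] v=[1.0625 0.5000 0.2813 0.8125]
Step 5: x=[4.4375 7.9610 11.1407 14.9610] v=[0.1874 0.2970 0.1250 1.8594]
Step 6: x=[4.0742 7.9376 11.3634 15.9806] v=[-0.7266 -0.0468 0.4453 2.0391]
Step 7: x=[3.6055 7.6954 11.8839 16.6916] v=[-0.9374 -0.4844 1.0410 1.4219]
Step 8: x=[3.3790 7.5025 12.5592 16.9987] v=[-0.4530 -0.3858 1.3506 0.6142]
Max displacement = 2.3750

Answer: 2.3750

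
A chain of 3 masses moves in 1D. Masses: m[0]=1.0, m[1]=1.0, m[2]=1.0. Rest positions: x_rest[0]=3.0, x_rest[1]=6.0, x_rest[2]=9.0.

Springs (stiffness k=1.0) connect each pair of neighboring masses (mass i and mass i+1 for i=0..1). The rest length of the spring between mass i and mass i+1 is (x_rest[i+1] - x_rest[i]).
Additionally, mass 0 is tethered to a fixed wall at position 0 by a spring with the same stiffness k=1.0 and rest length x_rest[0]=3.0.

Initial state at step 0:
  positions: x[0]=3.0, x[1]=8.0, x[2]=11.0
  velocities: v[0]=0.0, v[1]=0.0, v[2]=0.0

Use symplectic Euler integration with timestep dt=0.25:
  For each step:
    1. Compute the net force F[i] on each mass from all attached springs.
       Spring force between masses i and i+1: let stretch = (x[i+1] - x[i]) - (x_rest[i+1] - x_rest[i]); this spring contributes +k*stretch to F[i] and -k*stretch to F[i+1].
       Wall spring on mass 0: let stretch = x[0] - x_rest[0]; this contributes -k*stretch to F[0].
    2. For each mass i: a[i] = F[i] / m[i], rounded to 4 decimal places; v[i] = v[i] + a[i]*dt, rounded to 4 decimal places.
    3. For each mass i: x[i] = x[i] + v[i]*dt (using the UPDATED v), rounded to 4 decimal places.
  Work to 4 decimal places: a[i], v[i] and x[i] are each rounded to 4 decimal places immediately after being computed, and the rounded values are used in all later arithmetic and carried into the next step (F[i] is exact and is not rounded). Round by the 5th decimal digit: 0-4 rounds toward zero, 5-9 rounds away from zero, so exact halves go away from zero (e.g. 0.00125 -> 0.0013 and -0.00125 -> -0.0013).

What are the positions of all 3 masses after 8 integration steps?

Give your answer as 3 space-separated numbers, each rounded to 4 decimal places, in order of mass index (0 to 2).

Step 0: x=[3.0000 8.0000 11.0000] v=[0.0000 0.0000 0.0000]
Step 1: x=[3.1250 7.8750 11.0000] v=[0.5000 -0.5000 0.0000]
Step 2: x=[3.3516 7.6484 10.9922] v=[0.9063 -0.9063 -0.0313]
Step 3: x=[3.6373 7.3623 10.9629] v=[1.1426 -1.1446 -0.1173]
Step 4: x=[3.9284 7.0684 10.8960] v=[1.1645 -1.1757 -0.2675]
Step 5: x=[4.1703 6.8175 10.7774] v=[0.9674 -1.0038 -0.4744]
Step 6: x=[4.3170 6.6486 10.5988] v=[0.5866 -0.6756 -0.7144]
Step 7: x=[4.3396 6.5809 10.3608] v=[0.0903 -0.2710 -0.9520]
Step 8: x=[4.2310 6.6093 10.0741] v=[-0.4343 0.1137 -1.1470]

Answer: 4.2310 6.6093 10.0741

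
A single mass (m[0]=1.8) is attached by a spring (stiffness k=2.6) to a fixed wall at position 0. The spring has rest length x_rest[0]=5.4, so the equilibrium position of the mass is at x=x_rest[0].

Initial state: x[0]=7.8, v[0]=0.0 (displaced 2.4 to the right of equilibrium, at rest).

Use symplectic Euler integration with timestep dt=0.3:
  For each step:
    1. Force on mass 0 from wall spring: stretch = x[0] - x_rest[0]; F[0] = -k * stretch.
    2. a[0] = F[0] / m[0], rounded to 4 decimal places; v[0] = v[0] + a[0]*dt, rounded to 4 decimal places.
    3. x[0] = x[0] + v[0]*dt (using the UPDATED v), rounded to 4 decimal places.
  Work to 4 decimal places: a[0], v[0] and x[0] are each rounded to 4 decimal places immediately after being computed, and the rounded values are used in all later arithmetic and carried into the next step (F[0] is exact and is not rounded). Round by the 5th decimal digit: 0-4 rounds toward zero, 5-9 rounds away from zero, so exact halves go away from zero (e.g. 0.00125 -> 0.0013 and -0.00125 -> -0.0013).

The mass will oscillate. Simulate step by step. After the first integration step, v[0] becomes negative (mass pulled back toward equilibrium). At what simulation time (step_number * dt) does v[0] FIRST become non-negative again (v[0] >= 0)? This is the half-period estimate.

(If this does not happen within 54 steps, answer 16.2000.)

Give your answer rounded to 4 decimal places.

Step 0: x=[7.8000] v=[0.0000]
Step 1: x=[7.4880] v=[-1.0400]
Step 2: x=[6.9046] v=[-1.9448]
Step 3: x=[6.1256] v=[-2.5968]
Step 4: x=[5.2522] v=[-2.9112]
Step 5: x=[4.3980] v=[-2.8472]
Step 6: x=[3.6741] v=[-2.4130]
Step 7: x=[3.1746] v=[-1.6651]
Step 8: x=[2.9644] v=[-0.7008]
Step 9: x=[3.0708] v=[0.3546]
First v>=0 after going negative at step 9, time=2.7000

Answer: 2.7000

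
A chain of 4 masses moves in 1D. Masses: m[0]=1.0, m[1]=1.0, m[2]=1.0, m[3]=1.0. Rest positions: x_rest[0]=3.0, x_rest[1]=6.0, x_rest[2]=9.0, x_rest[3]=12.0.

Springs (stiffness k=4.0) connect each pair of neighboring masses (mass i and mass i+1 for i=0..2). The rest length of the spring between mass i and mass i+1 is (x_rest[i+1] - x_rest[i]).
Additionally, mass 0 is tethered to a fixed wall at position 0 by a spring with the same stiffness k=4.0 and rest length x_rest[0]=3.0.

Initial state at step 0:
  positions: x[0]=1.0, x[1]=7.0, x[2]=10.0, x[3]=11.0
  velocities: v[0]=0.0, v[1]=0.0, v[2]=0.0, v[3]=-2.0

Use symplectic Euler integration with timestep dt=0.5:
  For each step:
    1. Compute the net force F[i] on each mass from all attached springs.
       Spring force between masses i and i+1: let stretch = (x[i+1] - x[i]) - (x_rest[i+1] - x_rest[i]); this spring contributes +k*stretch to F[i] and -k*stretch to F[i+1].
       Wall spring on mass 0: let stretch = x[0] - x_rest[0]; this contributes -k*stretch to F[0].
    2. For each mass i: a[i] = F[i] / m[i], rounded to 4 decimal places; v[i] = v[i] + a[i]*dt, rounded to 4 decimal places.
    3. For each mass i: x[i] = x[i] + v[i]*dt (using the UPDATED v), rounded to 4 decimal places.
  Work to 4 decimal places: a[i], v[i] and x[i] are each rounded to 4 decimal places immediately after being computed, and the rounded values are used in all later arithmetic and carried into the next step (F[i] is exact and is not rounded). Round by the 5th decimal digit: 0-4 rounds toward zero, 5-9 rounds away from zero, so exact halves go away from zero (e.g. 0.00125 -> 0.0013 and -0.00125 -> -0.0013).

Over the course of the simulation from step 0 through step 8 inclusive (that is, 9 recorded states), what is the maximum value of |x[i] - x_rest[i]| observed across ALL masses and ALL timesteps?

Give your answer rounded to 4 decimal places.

Step 0: x=[1.0000 7.0000 10.0000 11.0000] v=[0.0000 0.0000 0.0000 -2.0000]
Step 1: x=[6.0000 4.0000 8.0000 12.0000] v=[10.0000 -6.0000 -4.0000 2.0000]
Step 2: x=[3.0000 7.0000 6.0000 12.0000] v=[-6.0000 6.0000 -4.0000 0.0000]
Step 3: x=[1.0000 5.0000 11.0000 9.0000] v=[-4.0000 -4.0000 10.0000 -6.0000]
Step 4: x=[2.0000 5.0000 8.0000 11.0000] v=[2.0000 0.0000 -6.0000 4.0000]
Step 5: x=[4.0000 5.0000 5.0000 13.0000] v=[4.0000 0.0000 -6.0000 4.0000]
Step 6: x=[3.0000 4.0000 10.0000 10.0000] v=[-2.0000 -2.0000 10.0000 -6.0000]
Step 7: x=[0.0000 8.0000 9.0000 10.0000] v=[-6.0000 8.0000 -2.0000 0.0000]
Step 8: x=[5.0000 5.0000 8.0000 12.0000] v=[10.0000 -6.0000 -2.0000 4.0000]
Max displacement = 4.0000

Answer: 4.0000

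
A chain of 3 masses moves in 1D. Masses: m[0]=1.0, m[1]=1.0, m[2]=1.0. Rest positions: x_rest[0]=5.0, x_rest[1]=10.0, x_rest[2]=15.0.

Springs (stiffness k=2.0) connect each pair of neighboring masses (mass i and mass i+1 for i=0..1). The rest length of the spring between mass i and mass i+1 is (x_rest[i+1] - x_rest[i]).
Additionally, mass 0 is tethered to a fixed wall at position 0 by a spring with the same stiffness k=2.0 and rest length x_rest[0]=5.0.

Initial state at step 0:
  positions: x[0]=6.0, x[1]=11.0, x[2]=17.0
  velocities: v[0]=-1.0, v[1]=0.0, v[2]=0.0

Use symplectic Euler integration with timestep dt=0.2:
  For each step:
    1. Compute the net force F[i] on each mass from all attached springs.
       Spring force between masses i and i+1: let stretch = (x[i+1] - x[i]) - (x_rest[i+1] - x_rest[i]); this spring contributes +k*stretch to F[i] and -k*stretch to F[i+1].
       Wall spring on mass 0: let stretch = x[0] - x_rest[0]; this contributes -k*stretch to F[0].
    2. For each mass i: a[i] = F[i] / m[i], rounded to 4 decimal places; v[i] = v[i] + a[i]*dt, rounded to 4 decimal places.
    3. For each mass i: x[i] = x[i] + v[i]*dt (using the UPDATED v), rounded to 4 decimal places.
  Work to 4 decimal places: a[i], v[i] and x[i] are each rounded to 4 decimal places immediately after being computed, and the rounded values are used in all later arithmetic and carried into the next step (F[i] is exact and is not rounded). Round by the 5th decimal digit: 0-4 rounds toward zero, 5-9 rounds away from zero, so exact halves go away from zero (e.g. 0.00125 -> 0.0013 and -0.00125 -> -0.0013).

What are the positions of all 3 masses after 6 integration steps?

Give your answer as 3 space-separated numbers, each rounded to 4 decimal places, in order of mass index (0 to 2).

Step 0: x=[6.0000 11.0000 17.0000] v=[-1.0000 0.0000 0.0000]
Step 1: x=[5.7200 11.0800 16.9200] v=[-1.4000 0.4000 -0.4000]
Step 2: x=[5.4112 11.1984 16.7728] v=[-1.5440 0.5920 -0.7360]
Step 3: x=[5.1325 11.2998 16.5796] v=[-1.3936 0.5069 -0.9658]
Step 4: x=[4.9366 11.3302 16.3641] v=[-0.9797 0.1519 -1.0777]
Step 5: x=[4.8572 11.2518 16.1458] v=[-0.3969 -0.3920 -1.0913]
Step 6: x=[4.9008 11.0534 15.9360] v=[0.2181 -0.9922 -1.0489]

Answer: 4.9008 11.0534 15.9360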